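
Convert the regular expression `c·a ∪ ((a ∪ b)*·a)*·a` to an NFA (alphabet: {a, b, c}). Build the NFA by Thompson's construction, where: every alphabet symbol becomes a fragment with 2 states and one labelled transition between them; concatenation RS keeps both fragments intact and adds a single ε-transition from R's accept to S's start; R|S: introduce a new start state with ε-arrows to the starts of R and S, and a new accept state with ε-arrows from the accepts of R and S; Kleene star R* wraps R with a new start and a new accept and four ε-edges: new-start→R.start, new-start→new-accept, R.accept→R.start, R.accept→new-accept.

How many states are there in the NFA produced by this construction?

Per subexpression:
Each of the 6 symbol leaves contributes a 2-state fragment.
  c·a — 4 states
  a ∪ b — 6 states
  (a ∪ b)* — 8 states
  (a ∪ b)*·a — 10 states
  ((a ∪ b)*·a)* — 12 states
  ((a ∪ b)*·a)*·a — 14 states
  c·a ∪ ((a ∪ b)*·a)*·a — 20 states

20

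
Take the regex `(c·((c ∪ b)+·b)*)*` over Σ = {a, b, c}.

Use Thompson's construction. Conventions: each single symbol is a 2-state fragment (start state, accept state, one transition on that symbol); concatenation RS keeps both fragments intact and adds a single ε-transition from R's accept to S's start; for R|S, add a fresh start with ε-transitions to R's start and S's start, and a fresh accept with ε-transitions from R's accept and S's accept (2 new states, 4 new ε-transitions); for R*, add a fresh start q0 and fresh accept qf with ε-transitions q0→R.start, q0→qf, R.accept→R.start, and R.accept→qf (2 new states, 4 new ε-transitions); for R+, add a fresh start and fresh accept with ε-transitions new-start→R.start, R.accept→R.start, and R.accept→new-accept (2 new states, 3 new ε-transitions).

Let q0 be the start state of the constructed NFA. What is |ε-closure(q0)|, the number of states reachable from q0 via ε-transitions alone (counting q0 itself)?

3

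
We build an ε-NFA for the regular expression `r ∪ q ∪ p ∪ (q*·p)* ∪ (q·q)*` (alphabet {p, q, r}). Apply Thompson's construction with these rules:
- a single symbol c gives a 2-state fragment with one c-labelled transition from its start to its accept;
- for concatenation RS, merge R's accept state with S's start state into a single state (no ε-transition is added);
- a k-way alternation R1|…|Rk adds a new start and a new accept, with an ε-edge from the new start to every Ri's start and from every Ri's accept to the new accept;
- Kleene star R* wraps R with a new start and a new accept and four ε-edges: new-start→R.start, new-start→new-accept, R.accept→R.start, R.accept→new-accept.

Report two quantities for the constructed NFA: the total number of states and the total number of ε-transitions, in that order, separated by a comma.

Bottom-up over the parse tree:
Each of the 7 symbol leaves contributes 2 states and 0 ε-transitions.
  q* = 4 states, 4 ε-transitions
  q*·p = 5 states, 4 ε-transitions
  (q*·p)* = 7 states, 8 ε-transitions
  q·q = 3 states, 0 ε-transitions
  (q·q)* = 5 states, 4 ε-transitions
  r ∪ q ∪ p ∪ (q*·p)* ∪ (q·q)* = 20 states, 22 ε-transitions

20, 22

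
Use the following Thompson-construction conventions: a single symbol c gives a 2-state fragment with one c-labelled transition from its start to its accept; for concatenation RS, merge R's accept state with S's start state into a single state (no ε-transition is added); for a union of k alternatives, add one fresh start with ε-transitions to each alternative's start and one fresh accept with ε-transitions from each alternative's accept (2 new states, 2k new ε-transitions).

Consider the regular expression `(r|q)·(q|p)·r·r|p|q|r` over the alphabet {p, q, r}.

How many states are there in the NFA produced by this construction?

21

Building bottom-up:
Each of the 9 symbol leaves contributes a 2-state fragment.
  r|q = 6 states
  q|p = 6 states
  (r|q)·(q|p)·r·r = 13 states
  (r|q)·(q|p)·r·r|p|q|r = 21 states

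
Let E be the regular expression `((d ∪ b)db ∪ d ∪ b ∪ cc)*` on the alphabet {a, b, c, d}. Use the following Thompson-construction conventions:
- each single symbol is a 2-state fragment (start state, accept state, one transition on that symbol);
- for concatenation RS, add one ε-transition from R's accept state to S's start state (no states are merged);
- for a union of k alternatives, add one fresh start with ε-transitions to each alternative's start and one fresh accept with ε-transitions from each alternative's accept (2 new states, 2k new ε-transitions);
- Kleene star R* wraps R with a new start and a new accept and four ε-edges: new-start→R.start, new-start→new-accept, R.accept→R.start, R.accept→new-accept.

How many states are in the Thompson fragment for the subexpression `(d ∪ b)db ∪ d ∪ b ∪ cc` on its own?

20

Fragment for `(d ∪ b)db ∪ d ∪ b ∪ cc`:
Each of the 8 symbol leaves contributes a 2-state fragment.
  d ∪ b — 6 states
  (d ∪ b)db — 10 states
  cc — 4 states
  (d ∪ b)db ∪ d ∪ b ∪ cc — 20 states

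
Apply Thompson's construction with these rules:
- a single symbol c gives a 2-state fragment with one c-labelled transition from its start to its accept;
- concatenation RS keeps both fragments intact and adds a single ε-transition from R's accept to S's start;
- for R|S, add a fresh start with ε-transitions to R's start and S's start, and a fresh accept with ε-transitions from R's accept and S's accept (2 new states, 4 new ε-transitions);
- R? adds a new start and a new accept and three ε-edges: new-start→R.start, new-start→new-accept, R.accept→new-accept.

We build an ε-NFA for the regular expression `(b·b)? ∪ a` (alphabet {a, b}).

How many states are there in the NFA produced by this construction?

Building bottom-up:
Each of the 3 symbol leaves contributes a 2-state fragment.
  b·b — 4 states
  (b·b)? — 6 states
  (b·b)? ∪ a — 10 states

10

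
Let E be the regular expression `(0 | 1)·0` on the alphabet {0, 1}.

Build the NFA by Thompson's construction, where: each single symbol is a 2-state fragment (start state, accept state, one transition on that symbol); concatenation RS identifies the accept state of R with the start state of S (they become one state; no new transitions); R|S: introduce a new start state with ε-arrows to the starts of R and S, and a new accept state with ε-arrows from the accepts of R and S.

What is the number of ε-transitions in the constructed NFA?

4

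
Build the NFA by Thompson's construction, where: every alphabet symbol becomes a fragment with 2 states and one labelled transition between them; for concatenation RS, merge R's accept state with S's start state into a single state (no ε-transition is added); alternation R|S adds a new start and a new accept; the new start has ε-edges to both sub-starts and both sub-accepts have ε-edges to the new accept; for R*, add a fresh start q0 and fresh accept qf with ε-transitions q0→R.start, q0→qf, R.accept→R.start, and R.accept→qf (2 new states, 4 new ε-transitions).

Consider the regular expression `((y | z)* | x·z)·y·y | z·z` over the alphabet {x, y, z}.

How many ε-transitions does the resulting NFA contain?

16

By structural recursion:
Each of the 8 symbol leaves contributes 0 ε-transitions.
  y | z = 4 ε-transitions
  (y | z)* = 8 ε-transitions
  x·z = 0 ε-transitions
  (y | z)* | x·z = 12 ε-transitions
  ((y | z)* | x·z)·y·y = 12 ε-transitions
  z·z = 0 ε-transitions
  ((y | z)* | x·z)·y·y | z·z = 16 ε-transitions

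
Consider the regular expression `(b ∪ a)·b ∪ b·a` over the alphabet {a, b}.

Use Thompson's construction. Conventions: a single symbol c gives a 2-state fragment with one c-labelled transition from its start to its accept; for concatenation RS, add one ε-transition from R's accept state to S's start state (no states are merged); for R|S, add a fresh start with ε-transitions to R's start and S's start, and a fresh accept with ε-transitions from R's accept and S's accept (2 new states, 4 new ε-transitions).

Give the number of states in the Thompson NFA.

14

By structural recursion:
Each of the 5 symbol leaves contributes a 2-state fragment.
  b ∪ a → 6 states
  (b ∪ a)·b → 8 states
  b·a → 4 states
  (b ∪ a)·b ∪ b·a → 14 states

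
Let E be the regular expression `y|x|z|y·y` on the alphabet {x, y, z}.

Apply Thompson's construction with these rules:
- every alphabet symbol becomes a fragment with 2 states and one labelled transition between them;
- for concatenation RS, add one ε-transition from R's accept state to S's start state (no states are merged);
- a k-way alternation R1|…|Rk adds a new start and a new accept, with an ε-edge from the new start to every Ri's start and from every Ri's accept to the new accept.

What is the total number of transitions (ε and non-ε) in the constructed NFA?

Recursing over subexpressions:
Each of the 5 symbol leaves contributes 1 transition (1 symbol, 0 ε).
  y·y — 3 transitions (2 symbol, 1 ε)
  y|x|z|y·y — 14 transitions (5 symbol, 9 ε)

14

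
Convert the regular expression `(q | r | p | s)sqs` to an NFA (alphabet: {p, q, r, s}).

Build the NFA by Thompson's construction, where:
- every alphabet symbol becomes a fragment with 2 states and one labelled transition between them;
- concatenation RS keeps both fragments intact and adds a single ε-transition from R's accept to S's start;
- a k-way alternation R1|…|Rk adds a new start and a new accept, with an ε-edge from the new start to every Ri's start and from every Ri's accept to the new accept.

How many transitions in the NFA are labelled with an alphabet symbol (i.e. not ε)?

7

Recursing over subexpressions:
Each of the 7 symbol leaves contributes exactly 1 symbol transition.
  q | r | p | s — 4 symbol transitions
  (q | r | p | s)sqs — 7 symbol transitions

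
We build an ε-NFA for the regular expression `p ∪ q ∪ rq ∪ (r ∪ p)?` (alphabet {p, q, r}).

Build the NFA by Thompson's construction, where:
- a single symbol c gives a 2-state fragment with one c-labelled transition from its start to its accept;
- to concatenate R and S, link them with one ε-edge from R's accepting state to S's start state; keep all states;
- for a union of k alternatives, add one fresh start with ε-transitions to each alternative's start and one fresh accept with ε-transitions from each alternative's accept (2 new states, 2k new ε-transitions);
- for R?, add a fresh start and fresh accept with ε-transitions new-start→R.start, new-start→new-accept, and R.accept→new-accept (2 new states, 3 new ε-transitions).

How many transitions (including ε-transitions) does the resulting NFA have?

22

Recursing over subexpressions:
Each of the 6 symbol leaves contributes 1 transition (1 symbol, 0 ε).
  rq : 3 transitions (2 symbol, 1 ε)
  r ∪ p : 6 transitions (2 symbol, 4 ε)
  (r ∪ p)? : 9 transitions (2 symbol, 7 ε)
  p ∪ q ∪ rq ∪ (r ∪ p)? : 22 transitions (6 symbol, 16 ε)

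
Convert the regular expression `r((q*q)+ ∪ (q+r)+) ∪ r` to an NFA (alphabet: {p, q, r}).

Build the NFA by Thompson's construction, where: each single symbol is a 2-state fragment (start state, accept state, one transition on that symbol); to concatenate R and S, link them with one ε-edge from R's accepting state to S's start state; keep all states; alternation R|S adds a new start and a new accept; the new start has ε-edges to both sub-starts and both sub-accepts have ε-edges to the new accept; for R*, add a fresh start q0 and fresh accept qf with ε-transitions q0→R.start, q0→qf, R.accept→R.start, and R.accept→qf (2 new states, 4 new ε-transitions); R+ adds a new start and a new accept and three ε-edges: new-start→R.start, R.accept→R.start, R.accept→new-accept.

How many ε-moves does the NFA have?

24

Building bottom-up:
Each of the 6 symbol leaves contributes 0 ε-transitions.
  q* → 4 ε-transitions
  q*q → 5 ε-transitions
  (q*q)+ → 8 ε-transitions
  q+ → 3 ε-transitions
  q+r → 4 ε-transitions
  (q+r)+ → 7 ε-transitions
  (q*q)+ ∪ (q+r)+ → 19 ε-transitions
  r((q*q)+ ∪ (q+r)+) → 20 ε-transitions
  r((q*q)+ ∪ (q+r)+) ∪ r → 24 ε-transitions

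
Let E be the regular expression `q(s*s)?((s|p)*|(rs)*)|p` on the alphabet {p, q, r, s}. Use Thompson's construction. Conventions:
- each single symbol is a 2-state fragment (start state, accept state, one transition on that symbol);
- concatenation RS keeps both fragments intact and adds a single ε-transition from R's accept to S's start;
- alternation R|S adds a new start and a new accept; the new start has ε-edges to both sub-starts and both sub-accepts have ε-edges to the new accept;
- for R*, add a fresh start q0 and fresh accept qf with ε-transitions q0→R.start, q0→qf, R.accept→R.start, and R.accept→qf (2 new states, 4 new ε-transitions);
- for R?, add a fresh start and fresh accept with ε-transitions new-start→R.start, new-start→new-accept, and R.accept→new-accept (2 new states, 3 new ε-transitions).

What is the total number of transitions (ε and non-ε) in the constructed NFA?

39

Recursing over subexpressions:
Each of the 8 symbol leaves contributes 1 transition (1 symbol, 0 ε).
  s* — 5 transitions (1 symbol, 4 ε)
  s*s — 7 transitions (2 symbol, 5 ε)
  (s*s)? — 10 transitions (2 symbol, 8 ε)
  s|p — 6 transitions (2 symbol, 4 ε)
  (s|p)* — 10 transitions (2 symbol, 8 ε)
  rs — 3 transitions (2 symbol, 1 ε)
  (rs)* — 7 transitions (2 symbol, 5 ε)
  (s|p)*|(rs)* — 21 transitions (4 symbol, 17 ε)
  q(s*s)?((s|p)*|(rs)*) — 34 transitions (7 symbol, 27 ε)
  q(s*s)?((s|p)*|(rs)*)|p — 39 transitions (8 symbol, 31 ε)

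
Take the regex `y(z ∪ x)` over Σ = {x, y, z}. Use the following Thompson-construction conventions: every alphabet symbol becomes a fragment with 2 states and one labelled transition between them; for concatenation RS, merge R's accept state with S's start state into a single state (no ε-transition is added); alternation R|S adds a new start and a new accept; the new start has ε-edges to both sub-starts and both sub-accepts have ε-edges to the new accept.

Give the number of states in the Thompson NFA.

Bottom-up over the parse tree:
Each of the 3 symbol leaves contributes a 2-state fragment.
  z ∪ x → 6 states
  y(z ∪ x) → 7 states

7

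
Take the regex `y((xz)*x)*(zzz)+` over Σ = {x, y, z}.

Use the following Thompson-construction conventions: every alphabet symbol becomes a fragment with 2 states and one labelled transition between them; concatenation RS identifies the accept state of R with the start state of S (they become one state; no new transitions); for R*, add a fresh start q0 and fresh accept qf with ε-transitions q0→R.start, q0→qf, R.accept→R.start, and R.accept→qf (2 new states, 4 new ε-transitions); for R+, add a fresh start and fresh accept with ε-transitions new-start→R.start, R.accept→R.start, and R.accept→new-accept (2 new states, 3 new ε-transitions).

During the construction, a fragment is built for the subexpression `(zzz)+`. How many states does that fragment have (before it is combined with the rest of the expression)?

Fragment for `(zzz)+`:
Each of the 3 symbol leaves contributes a 2-state fragment.
  zzz = 4 states
  (zzz)+ = 6 states

6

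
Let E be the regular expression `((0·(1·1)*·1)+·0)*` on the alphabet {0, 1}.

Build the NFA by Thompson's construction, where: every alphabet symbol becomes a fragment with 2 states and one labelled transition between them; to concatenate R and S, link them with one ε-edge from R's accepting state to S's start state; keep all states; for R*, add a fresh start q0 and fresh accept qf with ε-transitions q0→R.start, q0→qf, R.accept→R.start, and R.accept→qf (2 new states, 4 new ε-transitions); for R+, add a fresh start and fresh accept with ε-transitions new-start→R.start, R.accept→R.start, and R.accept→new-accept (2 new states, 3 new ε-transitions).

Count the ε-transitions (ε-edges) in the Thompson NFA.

15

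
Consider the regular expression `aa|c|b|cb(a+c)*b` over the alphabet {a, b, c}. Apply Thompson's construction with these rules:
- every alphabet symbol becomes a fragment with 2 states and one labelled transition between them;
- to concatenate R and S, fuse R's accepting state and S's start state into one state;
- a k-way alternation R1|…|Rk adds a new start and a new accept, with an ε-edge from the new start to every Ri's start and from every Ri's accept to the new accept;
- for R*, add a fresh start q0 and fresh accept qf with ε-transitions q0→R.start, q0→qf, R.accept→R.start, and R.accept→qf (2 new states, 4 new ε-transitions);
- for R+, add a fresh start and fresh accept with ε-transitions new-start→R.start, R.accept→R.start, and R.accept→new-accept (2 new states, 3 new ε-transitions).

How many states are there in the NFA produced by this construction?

19

Per subexpression:
Each of the 9 symbol leaves contributes a 2-state fragment.
  aa — 3 states
  a+ — 4 states
  a+c — 5 states
  (a+c)* — 7 states
  cb(a+c)*b — 10 states
  aa|c|b|cb(a+c)*b — 19 states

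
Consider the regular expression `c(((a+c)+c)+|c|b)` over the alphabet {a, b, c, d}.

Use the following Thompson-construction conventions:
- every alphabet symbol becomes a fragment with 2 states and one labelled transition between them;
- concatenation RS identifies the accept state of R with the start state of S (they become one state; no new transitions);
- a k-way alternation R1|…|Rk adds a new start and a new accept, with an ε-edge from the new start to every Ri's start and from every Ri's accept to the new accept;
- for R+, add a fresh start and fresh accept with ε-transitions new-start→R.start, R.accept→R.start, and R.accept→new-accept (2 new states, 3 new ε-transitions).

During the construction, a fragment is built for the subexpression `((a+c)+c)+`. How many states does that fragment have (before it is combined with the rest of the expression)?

Fragment for `((a+c)+c)+`:
Each of the 3 symbol leaves contributes a 2-state fragment.
  a+ — 4 states
  a+c — 5 states
  (a+c)+ — 7 states
  (a+c)+c — 8 states
  ((a+c)+c)+ — 10 states

10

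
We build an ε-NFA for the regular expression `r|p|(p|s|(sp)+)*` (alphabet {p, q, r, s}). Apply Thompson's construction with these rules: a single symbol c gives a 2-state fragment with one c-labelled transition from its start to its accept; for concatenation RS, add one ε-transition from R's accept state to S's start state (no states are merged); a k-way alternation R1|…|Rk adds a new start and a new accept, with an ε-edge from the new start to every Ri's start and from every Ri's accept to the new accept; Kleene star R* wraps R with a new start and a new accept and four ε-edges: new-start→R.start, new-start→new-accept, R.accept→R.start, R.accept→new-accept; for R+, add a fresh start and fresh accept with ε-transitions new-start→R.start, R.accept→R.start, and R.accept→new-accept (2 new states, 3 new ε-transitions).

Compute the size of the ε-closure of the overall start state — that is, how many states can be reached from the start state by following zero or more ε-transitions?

11

Let C(F) = |ε-closure(F.start)| within fragment F, and note whether F accepts ε. Symbol fragments have C = 1 and do not accept ε. Then:
  sp : |ε-closure| equals the left operand's closure size = 1 (its accept is not ε-reachable, so the closure stops there)
  (sp)+ : |ε-closure| = 1 + 1 = 2 (the body doesn't accept ε, so the new accept is not reached)
  p|s|(sp)+ : |ε-closure| = 1 + 1 + 1 + 2 = 5 (the new accept is not ε-reachable since no branch accepts ε)
  (p|s|(sp)+)* : new start has ε-edges to the inner start and to the new accept, so |ε-closure| = 2 + 5 = 7
  r|p|(p|s|(sp)+)* : |ε-closure| = 1 (new start) + (1 + 1 + 7) + 1 (new accept, since some branch ε-reaches its own accept) = 11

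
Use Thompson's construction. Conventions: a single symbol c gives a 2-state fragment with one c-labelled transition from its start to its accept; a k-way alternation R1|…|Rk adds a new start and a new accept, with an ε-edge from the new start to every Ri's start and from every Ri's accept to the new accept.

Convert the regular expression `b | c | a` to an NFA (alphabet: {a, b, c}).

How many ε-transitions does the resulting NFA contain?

Recursing over subexpressions:
Each of the 3 symbol leaves contributes 0 ε-transitions.
  b | c | a = 6 ε-transitions

6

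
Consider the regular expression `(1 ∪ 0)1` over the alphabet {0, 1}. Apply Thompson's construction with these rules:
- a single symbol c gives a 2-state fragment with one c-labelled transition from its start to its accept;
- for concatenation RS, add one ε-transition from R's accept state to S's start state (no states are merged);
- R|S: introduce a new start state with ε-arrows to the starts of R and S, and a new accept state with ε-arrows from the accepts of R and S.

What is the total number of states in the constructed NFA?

Recursing over subexpressions:
Each of the 3 symbol leaves contributes a 2-state fragment.
  1 ∪ 0 = 6 states
  (1 ∪ 0)1 = 8 states

8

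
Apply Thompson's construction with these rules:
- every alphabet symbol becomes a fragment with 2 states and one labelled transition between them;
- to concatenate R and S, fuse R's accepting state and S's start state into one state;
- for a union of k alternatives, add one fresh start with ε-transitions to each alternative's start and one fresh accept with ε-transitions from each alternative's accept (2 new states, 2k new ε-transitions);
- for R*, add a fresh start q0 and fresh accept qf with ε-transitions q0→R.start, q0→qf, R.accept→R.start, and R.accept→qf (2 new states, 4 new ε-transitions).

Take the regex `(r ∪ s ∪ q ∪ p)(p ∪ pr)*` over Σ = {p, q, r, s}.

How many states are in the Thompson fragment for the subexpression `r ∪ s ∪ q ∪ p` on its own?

10

Fragment for `r ∪ s ∪ q ∪ p`:
Each of the 4 symbol leaves contributes a 2-state fragment.
  r ∪ s ∪ q ∪ p → 10 states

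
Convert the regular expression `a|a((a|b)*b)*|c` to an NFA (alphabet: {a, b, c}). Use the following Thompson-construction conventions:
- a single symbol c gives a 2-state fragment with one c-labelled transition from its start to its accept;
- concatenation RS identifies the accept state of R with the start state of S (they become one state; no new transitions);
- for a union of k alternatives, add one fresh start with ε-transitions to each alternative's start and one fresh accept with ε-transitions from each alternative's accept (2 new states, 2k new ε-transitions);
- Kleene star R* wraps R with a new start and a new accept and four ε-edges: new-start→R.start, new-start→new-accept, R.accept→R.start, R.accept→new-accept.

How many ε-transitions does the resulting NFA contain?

18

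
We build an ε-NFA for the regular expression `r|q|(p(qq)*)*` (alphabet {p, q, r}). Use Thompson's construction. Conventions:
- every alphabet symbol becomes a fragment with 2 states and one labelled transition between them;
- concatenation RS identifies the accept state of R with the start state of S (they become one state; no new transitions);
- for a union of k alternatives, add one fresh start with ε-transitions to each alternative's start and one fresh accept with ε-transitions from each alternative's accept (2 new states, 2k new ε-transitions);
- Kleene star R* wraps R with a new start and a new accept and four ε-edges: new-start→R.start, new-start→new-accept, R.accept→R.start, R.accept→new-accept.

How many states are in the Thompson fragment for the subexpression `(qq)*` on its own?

5

Fragment for `(qq)*`:
Each of the 2 symbol leaves contributes a 2-state fragment.
  qq — 3 states
  (qq)* — 5 states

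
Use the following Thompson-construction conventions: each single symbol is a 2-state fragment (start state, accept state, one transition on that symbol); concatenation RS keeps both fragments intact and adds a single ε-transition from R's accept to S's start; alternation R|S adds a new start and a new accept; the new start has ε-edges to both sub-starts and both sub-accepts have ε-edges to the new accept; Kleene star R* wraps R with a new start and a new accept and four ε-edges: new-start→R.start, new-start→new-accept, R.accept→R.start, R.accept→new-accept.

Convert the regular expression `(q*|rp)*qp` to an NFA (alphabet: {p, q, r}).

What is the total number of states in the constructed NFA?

Per subexpression:
Each of the 5 symbol leaves contributes a 2-state fragment.
  q* : 4 states
  rp : 4 states
  q*|rp : 10 states
  (q*|rp)* : 12 states
  (q*|rp)*qp : 16 states

16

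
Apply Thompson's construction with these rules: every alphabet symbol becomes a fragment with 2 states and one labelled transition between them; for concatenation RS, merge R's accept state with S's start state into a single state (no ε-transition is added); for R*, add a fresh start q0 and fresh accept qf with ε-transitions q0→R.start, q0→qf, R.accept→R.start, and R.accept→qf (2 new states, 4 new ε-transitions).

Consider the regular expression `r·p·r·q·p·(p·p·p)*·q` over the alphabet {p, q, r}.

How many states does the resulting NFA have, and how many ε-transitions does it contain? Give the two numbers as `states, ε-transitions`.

12, 4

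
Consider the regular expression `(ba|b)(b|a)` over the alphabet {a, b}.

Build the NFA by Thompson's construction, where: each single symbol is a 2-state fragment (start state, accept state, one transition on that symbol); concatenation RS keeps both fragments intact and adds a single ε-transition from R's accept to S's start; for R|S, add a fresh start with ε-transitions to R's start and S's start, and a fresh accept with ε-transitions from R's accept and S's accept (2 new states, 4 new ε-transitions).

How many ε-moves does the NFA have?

By structural recursion:
Each of the 5 symbol leaves contributes 0 ε-transitions.
  ba = 1 ε-transition
  ba|b = 5 ε-transitions
  b|a = 4 ε-transitions
  (ba|b)(b|a) = 10 ε-transitions

10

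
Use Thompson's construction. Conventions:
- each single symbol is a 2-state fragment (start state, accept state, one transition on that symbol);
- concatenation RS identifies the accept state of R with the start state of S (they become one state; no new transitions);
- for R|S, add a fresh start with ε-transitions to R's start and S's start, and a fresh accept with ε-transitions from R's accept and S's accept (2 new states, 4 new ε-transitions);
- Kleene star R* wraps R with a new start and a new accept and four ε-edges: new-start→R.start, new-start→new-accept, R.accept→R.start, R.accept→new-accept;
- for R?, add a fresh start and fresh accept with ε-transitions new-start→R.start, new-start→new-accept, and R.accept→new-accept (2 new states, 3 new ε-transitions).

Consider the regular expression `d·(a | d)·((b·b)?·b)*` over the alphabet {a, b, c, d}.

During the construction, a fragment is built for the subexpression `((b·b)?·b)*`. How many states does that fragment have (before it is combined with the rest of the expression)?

8

Fragment for `((b·b)?·b)*`:
Each of the 3 symbol leaves contributes a 2-state fragment.
  b·b = 3 states
  (b·b)? = 5 states
  (b·b)?·b = 6 states
  ((b·b)?·b)* = 8 states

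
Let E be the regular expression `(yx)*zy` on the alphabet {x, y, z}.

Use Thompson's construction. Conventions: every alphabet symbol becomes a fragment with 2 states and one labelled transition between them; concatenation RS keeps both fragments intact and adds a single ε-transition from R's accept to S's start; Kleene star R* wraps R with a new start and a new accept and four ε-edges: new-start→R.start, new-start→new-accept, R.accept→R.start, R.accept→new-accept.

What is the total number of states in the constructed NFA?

10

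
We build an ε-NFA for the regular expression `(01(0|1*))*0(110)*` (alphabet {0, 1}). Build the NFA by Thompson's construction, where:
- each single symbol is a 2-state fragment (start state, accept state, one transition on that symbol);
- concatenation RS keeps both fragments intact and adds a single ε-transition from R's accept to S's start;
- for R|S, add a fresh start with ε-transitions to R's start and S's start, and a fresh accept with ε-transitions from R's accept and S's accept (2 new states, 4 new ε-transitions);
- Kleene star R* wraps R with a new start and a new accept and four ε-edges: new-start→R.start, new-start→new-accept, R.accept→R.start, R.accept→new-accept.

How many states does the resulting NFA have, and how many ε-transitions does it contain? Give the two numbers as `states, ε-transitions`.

24, 22

Building bottom-up:
Each of the 8 symbol leaves contributes 2 states and 0 ε-transitions.
  1* → 4 states, 4 ε-transitions
  0|1* → 8 states, 8 ε-transitions
  01(0|1*) → 12 states, 10 ε-transitions
  (01(0|1*))* → 14 states, 14 ε-transitions
  110 → 6 states, 2 ε-transitions
  (110)* → 8 states, 6 ε-transitions
  (01(0|1*))*0(110)* → 24 states, 22 ε-transitions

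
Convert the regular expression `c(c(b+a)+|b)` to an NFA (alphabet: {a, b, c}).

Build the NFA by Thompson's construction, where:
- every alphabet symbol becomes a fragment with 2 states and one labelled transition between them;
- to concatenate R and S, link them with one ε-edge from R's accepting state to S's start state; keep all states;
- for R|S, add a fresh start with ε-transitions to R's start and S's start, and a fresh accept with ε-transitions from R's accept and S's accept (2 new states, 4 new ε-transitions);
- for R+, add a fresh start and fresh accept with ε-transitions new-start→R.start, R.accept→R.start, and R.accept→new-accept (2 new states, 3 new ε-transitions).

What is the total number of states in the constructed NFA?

16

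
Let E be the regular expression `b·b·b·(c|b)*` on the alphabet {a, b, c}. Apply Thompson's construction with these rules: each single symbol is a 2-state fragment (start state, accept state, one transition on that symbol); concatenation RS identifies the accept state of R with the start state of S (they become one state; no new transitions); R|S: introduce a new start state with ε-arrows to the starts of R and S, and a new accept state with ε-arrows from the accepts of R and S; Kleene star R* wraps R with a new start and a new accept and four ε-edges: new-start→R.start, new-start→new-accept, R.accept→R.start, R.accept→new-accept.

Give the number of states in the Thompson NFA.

11

Per subexpression:
Each of the 5 symbol leaves contributes a 2-state fragment.
  c|b = 6 states
  (c|b)* = 8 states
  b·b·b·(c|b)* = 11 states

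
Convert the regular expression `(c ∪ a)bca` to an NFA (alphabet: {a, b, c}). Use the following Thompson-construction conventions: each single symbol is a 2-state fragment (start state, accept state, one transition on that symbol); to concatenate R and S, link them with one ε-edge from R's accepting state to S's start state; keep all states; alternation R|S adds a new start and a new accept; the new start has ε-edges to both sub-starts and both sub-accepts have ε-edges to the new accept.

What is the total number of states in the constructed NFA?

12

Per subexpression:
Each of the 5 symbol leaves contributes a 2-state fragment.
  c ∪ a = 6 states
  (c ∪ a)bca = 12 states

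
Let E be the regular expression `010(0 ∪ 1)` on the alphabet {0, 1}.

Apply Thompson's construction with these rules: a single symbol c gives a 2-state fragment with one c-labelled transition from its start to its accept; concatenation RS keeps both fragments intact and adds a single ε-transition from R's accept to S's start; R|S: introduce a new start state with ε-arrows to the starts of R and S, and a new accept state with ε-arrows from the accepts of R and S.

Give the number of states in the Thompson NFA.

12

Building bottom-up:
Each of the 5 symbol leaves contributes a 2-state fragment.
  0 ∪ 1 → 6 states
  010(0 ∪ 1) → 12 states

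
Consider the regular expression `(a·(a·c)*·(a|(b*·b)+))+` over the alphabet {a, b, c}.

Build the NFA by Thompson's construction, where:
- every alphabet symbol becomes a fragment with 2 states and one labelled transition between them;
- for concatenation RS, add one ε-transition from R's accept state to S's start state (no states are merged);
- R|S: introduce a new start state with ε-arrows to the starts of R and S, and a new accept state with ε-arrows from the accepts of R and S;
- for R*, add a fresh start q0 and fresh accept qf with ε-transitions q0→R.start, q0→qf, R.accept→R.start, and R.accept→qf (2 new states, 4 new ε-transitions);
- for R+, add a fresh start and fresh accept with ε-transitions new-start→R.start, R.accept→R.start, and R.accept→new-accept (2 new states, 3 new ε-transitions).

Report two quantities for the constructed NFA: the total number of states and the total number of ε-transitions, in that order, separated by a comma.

Recursing over subexpressions:
Each of the 6 symbol leaves contributes 2 states and 0 ε-transitions.
  a·c → 4 states, 1 ε-transition
  (a·c)* → 6 states, 5 ε-transitions
  b* → 4 states, 4 ε-transitions
  b*·b → 6 states, 5 ε-transitions
  (b*·b)+ → 8 states, 8 ε-transitions
  a|(b*·b)+ → 12 states, 12 ε-transitions
  a·(a·c)*·(a|(b*·b)+) → 20 states, 19 ε-transitions
  (a·(a·c)*·(a|(b*·b)+))+ → 22 states, 22 ε-transitions

22, 22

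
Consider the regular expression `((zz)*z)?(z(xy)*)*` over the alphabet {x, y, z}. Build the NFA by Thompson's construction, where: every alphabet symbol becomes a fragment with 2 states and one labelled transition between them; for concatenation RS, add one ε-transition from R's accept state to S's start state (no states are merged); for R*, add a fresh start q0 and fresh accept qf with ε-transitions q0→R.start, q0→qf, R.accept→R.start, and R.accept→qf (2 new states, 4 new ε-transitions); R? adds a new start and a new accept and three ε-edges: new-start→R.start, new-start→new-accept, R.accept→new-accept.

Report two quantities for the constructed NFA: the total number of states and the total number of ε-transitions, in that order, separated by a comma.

20, 20

Bottom-up over the parse tree:
Each of the 6 symbol leaves contributes 2 states and 0 ε-transitions.
  zz — 4 states, 1 ε-transition
  (zz)* — 6 states, 5 ε-transitions
  (zz)*z — 8 states, 6 ε-transitions
  ((zz)*z)? — 10 states, 9 ε-transitions
  xy — 4 states, 1 ε-transition
  (xy)* — 6 states, 5 ε-transitions
  z(xy)* — 8 states, 6 ε-transitions
  (z(xy)*)* — 10 states, 10 ε-transitions
  ((zz)*z)?(z(xy)*)* — 20 states, 20 ε-transitions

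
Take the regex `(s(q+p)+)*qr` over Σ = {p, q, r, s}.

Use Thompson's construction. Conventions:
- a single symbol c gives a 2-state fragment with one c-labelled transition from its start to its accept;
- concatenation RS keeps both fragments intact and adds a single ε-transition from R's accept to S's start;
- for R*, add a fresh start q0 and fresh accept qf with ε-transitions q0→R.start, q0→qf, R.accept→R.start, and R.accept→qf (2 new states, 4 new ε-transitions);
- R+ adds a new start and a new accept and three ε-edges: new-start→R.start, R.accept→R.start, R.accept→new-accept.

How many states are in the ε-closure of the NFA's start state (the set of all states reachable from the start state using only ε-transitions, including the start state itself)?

4

Work bottom-up. For each fragment F, track |ε-closure(F.start)| and whether F's accept lies in that closure (i.e. whether F accepts ε). A single-symbol fragment has closure size 1 and does not accept ε.
  q+ : |closure| = 1 + 1 = 2 (the body doesn't accept ε, so the new accept is not reached)
  q+p : |closure| equals the left operand's closure size = 2 (its accept is not ε-reachable, so the closure stops there)
  (q+p)+ : |closure| = 1 + 2 = 3 (the body doesn't accept ε, so the new accept is not reached)
  s(q+p)+ : |closure| equals the left operand's closure size = 1 (its accept is not ε-reachable, so the closure stops there)
  (s(q+p)+)* : |closure| = 1 (new start) + 1 (body) + 1 (new accept) = 3
  (s(q+p)+)*qr : |closure| = 3 + 1 = 4 (closure spills across the concat boundary because the left factor accepts ε)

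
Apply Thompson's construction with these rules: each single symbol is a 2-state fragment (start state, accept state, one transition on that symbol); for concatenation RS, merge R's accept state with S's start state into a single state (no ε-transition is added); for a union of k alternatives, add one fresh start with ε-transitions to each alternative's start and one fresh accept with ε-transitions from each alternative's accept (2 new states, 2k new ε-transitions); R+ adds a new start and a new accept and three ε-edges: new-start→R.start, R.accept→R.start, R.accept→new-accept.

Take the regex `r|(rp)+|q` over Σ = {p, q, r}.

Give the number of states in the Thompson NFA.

Per subexpression:
Each of the 4 symbol leaves contributes a 2-state fragment.
  rp → 3 states
  (rp)+ → 5 states
  r|(rp)+|q → 11 states

11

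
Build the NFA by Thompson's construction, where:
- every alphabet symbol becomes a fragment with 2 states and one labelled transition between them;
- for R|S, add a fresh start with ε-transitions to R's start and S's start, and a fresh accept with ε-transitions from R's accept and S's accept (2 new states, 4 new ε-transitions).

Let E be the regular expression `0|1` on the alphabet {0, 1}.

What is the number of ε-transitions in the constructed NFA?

4

Bottom-up over the parse tree:
Each of the 2 symbol leaves contributes 0 ε-transitions.
  0|1 → 4 ε-transitions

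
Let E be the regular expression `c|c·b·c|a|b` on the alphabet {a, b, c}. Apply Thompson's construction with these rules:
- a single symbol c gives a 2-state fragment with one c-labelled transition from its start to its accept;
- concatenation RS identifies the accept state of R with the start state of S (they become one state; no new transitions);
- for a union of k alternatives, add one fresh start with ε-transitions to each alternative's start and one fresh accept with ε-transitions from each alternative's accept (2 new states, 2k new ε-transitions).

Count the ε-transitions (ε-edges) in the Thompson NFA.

8

Bottom-up over the parse tree:
Each of the 6 symbol leaves contributes 0 ε-transitions.
  c·b·c — 0 ε-transitions
  c|c·b·c|a|b — 8 ε-transitions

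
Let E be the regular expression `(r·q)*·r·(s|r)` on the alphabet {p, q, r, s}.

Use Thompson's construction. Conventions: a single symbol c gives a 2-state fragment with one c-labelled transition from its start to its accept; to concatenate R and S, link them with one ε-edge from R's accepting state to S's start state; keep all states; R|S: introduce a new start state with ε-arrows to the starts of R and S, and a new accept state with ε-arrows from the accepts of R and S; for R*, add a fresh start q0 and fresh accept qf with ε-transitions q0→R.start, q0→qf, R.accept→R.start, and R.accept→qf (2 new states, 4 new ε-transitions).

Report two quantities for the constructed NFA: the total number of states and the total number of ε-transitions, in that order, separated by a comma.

14, 11

Recursing over subexpressions:
Each of the 5 symbol leaves contributes 2 states and 0 ε-transitions.
  r·q = 4 states, 1 ε-transition
  (r·q)* = 6 states, 5 ε-transitions
  s|r = 6 states, 4 ε-transitions
  (r·q)*·r·(s|r) = 14 states, 11 ε-transitions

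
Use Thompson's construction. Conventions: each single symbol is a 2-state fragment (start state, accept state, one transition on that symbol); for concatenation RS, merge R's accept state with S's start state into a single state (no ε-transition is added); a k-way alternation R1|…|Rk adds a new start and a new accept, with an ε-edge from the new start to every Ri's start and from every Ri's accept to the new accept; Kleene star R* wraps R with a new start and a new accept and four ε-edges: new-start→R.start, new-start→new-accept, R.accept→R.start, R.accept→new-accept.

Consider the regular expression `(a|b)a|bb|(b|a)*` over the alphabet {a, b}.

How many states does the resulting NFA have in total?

By structural recursion:
Each of the 7 symbol leaves contributes a 2-state fragment.
  a|b = 6 states
  (a|b)a = 7 states
  bb = 3 states
  b|a = 6 states
  (b|a)* = 8 states
  (a|b)a|bb|(b|a)* = 20 states

20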